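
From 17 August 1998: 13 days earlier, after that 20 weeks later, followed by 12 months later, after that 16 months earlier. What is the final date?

Counting back 13 days from August 17, 1998:
17 − 13 = 4, still in August 1998.
Counting forward 20 weeks (= 140 days) from August 4, 1998:
August has 31 days, so 31 − 4 = 27 days remain after August 4, 1998; 140 − 27 = 113 left.
September 1998 has 30 days: 113 − 30 = 83 left.
October 1998 has 31 days: 83 − 31 = 52 left.
November 1998 has 30 days: 52 − 30 = 22 left.
22 days into December 1998 → December 22, 1998.
Advancing 12 months from December 22, 1998:
month 12 + 12 = 24, which is month 12 of year 1999 → December 1999.
Day 22 is valid in December, giving December 22, 1999.
Subtracting 16 months from December 22, 1999:
month 12 − 16 = -4, which is month 8 of year 1998 → August 1998.
Day 22 is valid in August, giving August 22, 1998.

August 22, 1998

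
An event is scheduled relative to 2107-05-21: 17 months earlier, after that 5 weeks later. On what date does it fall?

January 25, 2106

Counting back 17 months from May 21, 2107:
month 5 − 17 = -12, which is month 12 of year 2105 → December 2105.
Day 21 is valid in December, giving December 21, 2105.
Counting forward 5 weeks (= 35 days) from December 21, 2105:
December has 31 days, so 31 − 21 = 10 days remain after December 21, 2105; 35 − 10 = 25 left.
25 days into January 2106 → January 25, 2106.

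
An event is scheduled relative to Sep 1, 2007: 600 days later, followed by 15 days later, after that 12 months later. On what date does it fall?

Counting forward 600 days from September 1, 2007:
September has 30 days, so 30 − 1 = 29 days remain after September 1, 2007; 600 − 29 = 571 left.
October 2007 has 31 days: 571 − 31 = 540 left.
November 2007 has 30 days: 540 − 30 = 510 left.
December 2007 has 31 days: 510 − 31 = 479 left.
January 2008 has 31 days: 479 − 31 = 448 left.
February 2008 has 29 days (2008 is a leap year): 448 − 29 = 419 left.
March 2008 has 31 days: 419 − 31 = 388 left.
April 2008 has 30 days: 388 − 30 = 358 left.
May 2008 has 31 days: 358 − 31 = 327 left.
June 2008 has 30 days: 327 − 30 = 297 left.
July 2008 has 31 days: 297 − 31 = 266 left.
August 2008 has 31 days: 266 − 31 = 235 left.
September 2008 has 30 days: 235 − 30 = 205 left.
October 2008 has 31 days: 205 − 31 = 174 left.
November 2008 has 30 days: 174 − 30 = 144 left.
December 2008 has 31 days: 144 − 31 = 113 left.
January 2009 has 31 days: 113 − 31 = 82 left.
February 2009 has 28 days (2009 is not a leap year): 82 − 28 = 54 left.
March 2009 has 31 days: 54 − 31 = 23 left.
23 days into April 2009 → April 23, 2009.
Advancing 15 days from April 23, 2009:
April has 30 days, so 30 − 23 = 7 days remain after April 23, 2009; 15 − 7 = 8 left.
8 days into May 2009 → May 8, 2009.
Advancing 12 months from May 8, 2009:
month 5 + 12 = 17, which is month 5 of year 2010 → May 2010.
Day 8 is valid in May, giving May 8, 2010.

May 8, 2010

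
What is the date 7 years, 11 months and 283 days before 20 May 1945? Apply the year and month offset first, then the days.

Counting back 7 years, 11 months and 283 days from May 20, 1945: first the month/year part, then the days.
-7 years → 1938; month 5 − 11 = -6, which is month 6 of year 1937 → June 1937.
Day 20 is valid in June, giving June 20, 1937.
Now subtract 283 days from June 20, 1937.
Going back 20 days from June 20, 1937 reaches the end of the previous month; 283 − 20 = 263 left.
May 1937 has 31 days: 263 − 31 = 232 left.
April 1937 has 30 days: 232 − 30 = 202 left.
March 1937 has 31 days: 202 − 31 = 171 left.
February 1937 has 28 days (1937 is not a leap year): 171 − 28 = 143 left.
January 1937 has 31 days: 143 − 31 = 112 left.
December 1936 has 31 days: 112 − 31 = 81 left.
November 1936 has 30 days: 81 − 30 = 51 left.
October 1936 has 31 days: 51 − 31 = 20 left.
September 1936 has 30 days; 30 − 20 = 10 → September 10, 1936.

September 10, 1936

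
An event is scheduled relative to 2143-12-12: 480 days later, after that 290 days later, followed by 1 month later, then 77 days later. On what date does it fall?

May 8, 2146

Advancing 480 days from December 12, 2143:
December has 31 days, so 31 − 12 = 19 days remain after December 12, 2143; 480 − 19 = 461 left.
January 2144 has 31 days: 461 − 31 = 430 left.
February 2144 has 29 days (2144 is a leap year): 430 − 29 = 401 left.
March 2144 has 31 days: 401 − 31 = 370 left.
April 2144 has 30 days: 370 − 30 = 340 left.
May 2144 has 31 days: 340 − 31 = 309 left.
June 2144 has 30 days: 309 − 30 = 279 left.
July 2144 has 31 days: 279 − 31 = 248 left.
August 2144 has 31 days: 248 − 31 = 217 left.
September 2144 has 30 days: 217 − 30 = 187 left.
October 2144 has 31 days: 187 − 31 = 156 left.
November 2144 has 30 days: 156 − 30 = 126 left.
December 2144 has 31 days: 126 − 31 = 95 left.
January 2145 has 31 days: 95 − 31 = 64 left.
February 2145 has 28 days (2145 is not a leap year): 64 − 28 = 36 left.
March 2145 has 31 days: 36 − 31 = 5 left.
5 days into April 2145 → April 5, 2145.
Adding 290 days from April 5, 2145:
April has 30 days, so 30 − 5 = 25 days remain after April 5, 2145; 290 − 25 = 265 left.
May 2145 has 31 days: 265 − 31 = 234 left.
June 2145 has 30 days: 234 − 30 = 204 left.
July 2145 has 31 days: 204 − 31 = 173 left.
August 2145 has 31 days: 173 − 31 = 142 left.
September 2145 has 30 days: 142 − 30 = 112 left.
October 2145 has 31 days: 112 − 31 = 81 left.
November 2145 has 30 days: 81 − 30 = 51 left.
December 2145 has 31 days: 51 − 31 = 20 left.
20 days into January 2146 → January 20, 2146.
Advancing 1 month from January 20, 2146:
month 1 + 1 = 2 → February 2146.
Day 20 is valid in February, giving February 20, 2146.
Adding 77 days from February 20, 2146:
February has 28 days, so 28 − 20 = 8 days remain after February 20, 2146; 77 − 8 = 69 left.
March 2146 has 31 days: 69 − 31 = 38 left.
April 2146 has 30 days: 38 − 30 = 8 left.
8 days into May 2146 → May 8, 2146.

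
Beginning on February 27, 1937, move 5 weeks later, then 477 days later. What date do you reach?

Advancing 5 weeks (= 35 days) from February 27, 1937:
February has 28 days, so 28 − 27 = 1 day remains after February 27, 1937; 35 − 1 = 34 left.
March 1937 has 31 days: 34 − 31 = 3 left.
3 days into April 1937 → April 3, 1937.
Adding 477 days from April 3, 1937:
April has 30 days, so 30 − 3 = 27 days remain after April 3, 1937; 477 − 27 = 450 left.
May 1937 has 31 days: 450 − 31 = 419 left.
June 1937 has 30 days: 419 − 30 = 389 left.
July 1937 has 31 days: 389 − 31 = 358 left.
August 1937 has 31 days: 358 − 31 = 327 left.
September 1937 has 30 days: 327 − 30 = 297 left.
October 1937 has 31 days: 297 − 31 = 266 left.
November 1937 has 30 days: 266 − 30 = 236 left.
December 1937 has 31 days: 236 − 31 = 205 left.
January 1938 has 31 days: 205 − 31 = 174 left.
February 1938 has 28 days (1938 is not a leap year): 174 − 28 = 146 left.
March 1938 has 31 days: 146 − 31 = 115 left.
April 1938 has 30 days: 115 − 30 = 85 left.
May 1938 has 31 days: 85 − 31 = 54 left.
June 1938 has 30 days: 54 − 30 = 24 left.
24 days into July 1938 → July 24, 1938.

July 24, 1938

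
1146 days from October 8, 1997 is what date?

November 27, 2000

Counting forward 1146 days from October 8, 1997.
October has 31 days, so 31 − 8 = 23 days remain after October 8, 1997; 1146 − 23 = 1123 left.
November 1997 has 30 days: 1123 − 30 = 1093 left.
December 1997 has 31 days: 1093 − 31 = 1062 left.
January 1998 has 31 days: 1062 − 31 = 1031 left.
February 1998 has 28 days (1998 is not a leap year): 1031 − 28 = 1003 left.
March 1998 has 31 days: 1003 − 31 = 972 left.
April 1998 has 30 days: 972 − 30 = 942 left.
May 1998 has 31 days: 942 − 31 = 911 left.
June 1998 has 30 days: 911 − 30 = 881 left.
July 1998 has 31 days: 881 − 31 = 850 left.
August 1998 has 31 days: 850 − 31 = 819 left.
September 1998 has 30 days: 819 − 30 = 789 left.
October 1998 has 31 days: 789 − 31 = 758 left.
November 1998 has 30 days: 758 − 30 = 728 left.
December 1998 has 31 days: 728 − 31 = 697 left.
January 1999 has 31 days: 697 − 31 = 666 left.
February 1999 has 28 days (1999 is not a leap year): 666 − 28 = 638 left.
March 1999 has 31 days: 638 − 31 = 607 left.
April 1999 has 30 days: 607 − 30 = 577 left.
May 1999 has 31 days: 577 − 31 = 546 left.
June 1999 has 30 days: 546 − 30 = 516 left.
July 1999 has 31 days: 516 − 31 = 485 left.
August 1999 has 31 days: 485 − 31 = 454 left.
September 1999 has 30 days: 454 − 30 = 424 left.
October 1999 has 31 days: 424 − 31 = 393 left.
November 1999 has 30 days: 393 − 30 = 363 left.
December 1999 has 31 days: 363 − 31 = 332 left.
January 2000 has 31 days: 332 − 31 = 301 left.
February 2000 has 29 days (2000 is a leap year (divisible by 400)): 301 − 29 = 272 left.
March 2000 has 31 days: 272 − 31 = 241 left.
April 2000 has 30 days: 241 − 30 = 211 left.
May 2000 has 31 days: 211 − 31 = 180 left.
June 2000 has 30 days: 180 − 30 = 150 left.
July 2000 has 31 days: 150 − 31 = 119 left.
August 2000 has 31 days: 119 − 31 = 88 left.
September 2000 has 30 days: 88 − 30 = 58 left.
October 2000 has 31 days: 58 − 31 = 27 left.
27 days into November 2000 → November 27, 2000.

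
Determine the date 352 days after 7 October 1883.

September 23, 1884

Adding 352 days from October 7, 1883.
October has 31 days, so 31 − 7 = 24 days remain after October 7, 1883; 352 − 24 = 328 left.
November 1883 has 30 days: 328 − 30 = 298 left.
December 1883 has 31 days: 298 − 31 = 267 left.
January 1884 has 31 days: 267 − 31 = 236 left.
February 1884 has 29 days (1884 is a leap year): 236 − 29 = 207 left.
March 1884 has 31 days: 207 − 31 = 176 left.
April 1884 has 30 days: 176 − 30 = 146 left.
May 1884 has 31 days: 146 − 31 = 115 left.
June 1884 has 30 days: 115 − 30 = 85 left.
July 1884 has 31 days: 85 − 31 = 54 left.
August 1884 has 31 days: 54 − 31 = 23 left.
23 days into September 1884 → September 23, 1884.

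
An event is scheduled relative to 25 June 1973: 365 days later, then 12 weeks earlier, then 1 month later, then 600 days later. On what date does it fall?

Adding 365 days from June 25, 1973:
June has 30 days, so 30 − 25 = 5 days remain after June 25, 1973; 365 − 5 = 360 left.
July 1973 has 31 days: 360 − 31 = 329 left.
August 1973 has 31 days: 329 − 31 = 298 left.
September 1973 has 30 days: 298 − 30 = 268 left.
October 1973 has 31 days: 268 − 31 = 237 left.
November 1973 has 30 days: 237 − 30 = 207 left.
December 1973 has 31 days: 207 − 31 = 176 left.
January 1974 has 31 days: 176 − 31 = 145 left.
February 1974 has 28 days (1974 is not a leap year): 145 − 28 = 117 left.
March 1974 has 31 days: 117 − 31 = 86 left.
April 1974 has 30 days: 86 − 30 = 56 left.
May 1974 has 31 days: 56 − 31 = 25 left.
25 days into June 1974 → June 25, 1974.
Going back 12 weeks (= 84 days) from June 25, 1974:
Going back 25 days from June 25, 1974 reaches the end of the previous month; 84 − 25 = 59 left.
May 1974 has 31 days: 59 − 31 = 28 left.
April 1974 has 30 days; 30 − 28 = 2 → April 2, 1974.
Advancing 1 month from April 2, 1974:
month 4 + 1 = 5 → May 1974.
Day 2 is valid in May, giving May 2, 1974.
Counting forward 600 days from May 2, 1974:
May has 31 days, so 31 − 2 = 29 days remain after May 2, 1974; 600 − 29 = 571 left.
June 1974 has 30 days: 571 − 30 = 541 left.
July 1974 has 31 days: 541 − 31 = 510 left.
August 1974 has 31 days: 510 − 31 = 479 left.
September 1974 has 30 days: 479 − 30 = 449 left.
October 1974 has 31 days: 449 − 31 = 418 left.
November 1974 has 30 days: 418 − 30 = 388 left.
December 1974 has 31 days: 388 − 31 = 357 left.
January 1975 has 31 days: 357 − 31 = 326 left.
February 1975 has 28 days (1975 is not a leap year): 326 − 28 = 298 left.
March 1975 has 31 days: 298 − 31 = 267 left.
April 1975 has 30 days: 267 − 30 = 237 left.
May 1975 has 31 days: 237 − 31 = 206 left.
June 1975 has 30 days: 206 − 30 = 176 left.
July 1975 has 31 days: 176 − 31 = 145 left.
August 1975 has 31 days: 145 − 31 = 114 left.
September 1975 has 30 days: 114 − 30 = 84 left.
October 1975 has 31 days: 84 − 31 = 53 left.
November 1975 has 30 days: 53 − 30 = 23 left.
23 days into December 1975 → December 23, 1975.

December 23, 1975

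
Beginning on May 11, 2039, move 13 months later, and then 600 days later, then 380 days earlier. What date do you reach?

Advancing 13 months from May 11, 2039:
month 5 + 13 = 18, which is month 6 of year 2040 → June 2040.
Day 11 is valid in June, giving June 11, 2040.
Adding 600 days from June 11, 2040:
June has 30 days, so 30 − 11 = 19 days remain after June 11, 2040; 600 − 19 = 581 left.
July 2040 has 31 days: 581 − 31 = 550 left.
August 2040 has 31 days: 550 − 31 = 519 left.
September 2040 has 30 days: 519 − 30 = 489 left.
October 2040 has 31 days: 489 − 31 = 458 left.
November 2040 has 30 days: 458 − 30 = 428 left.
December 2040 has 31 days: 428 − 31 = 397 left.
January 2041 has 31 days: 397 − 31 = 366 left.
February 2041 has 28 days (2041 is not a leap year): 366 − 28 = 338 left.
March 2041 has 31 days: 338 − 31 = 307 left.
April 2041 has 30 days: 307 − 30 = 277 left.
May 2041 has 31 days: 277 − 31 = 246 left.
June 2041 has 30 days: 246 − 30 = 216 left.
July 2041 has 31 days: 216 − 31 = 185 left.
August 2041 has 31 days: 185 − 31 = 154 left.
September 2041 has 30 days: 154 − 30 = 124 left.
October 2041 has 31 days: 124 − 31 = 93 left.
November 2041 has 30 days: 93 − 30 = 63 left.
December 2041 has 31 days: 63 − 31 = 32 left.
January 2042 has 31 days: 32 − 31 = 1 left.
1 day into February 2042 → February 1, 2042.
Going back 380 days from February 1, 2042:
Going back 1 day from February 1, 2042 reaches the end of the previous month; 380 − 1 = 379 left.
January 2042 has 31 days: 379 − 31 = 348 left.
December 2041 has 31 days: 348 − 31 = 317 left.
November 2041 has 30 days: 317 − 30 = 287 left.
October 2041 has 31 days: 287 − 31 = 256 left.
September 2041 has 30 days: 256 − 30 = 226 left.
August 2041 has 31 days: 226 − 31 = 195 left.
July 2041 has 31 days: 195 − 31 = 164 left.
June 2041 has 30 days: 164 − 30 = 134 left.
May 2041 has 31 days: 134 − 31 = 103 left.
April 2041 has 30 days: 103 − 30 = 73 left.
March 2041 has 31 days: 73 − 31 = 42 left.
February 2041 has 28 days (2041 is not a leap year): 42 − 28 = 14 left.
January 2041 has 31 days; 31 − 14 = 17 → January 17, 2041.

January 17, 2041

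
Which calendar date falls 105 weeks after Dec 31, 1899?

January 5, 1902

Adding 105 weeks = 735 days from December 31, 1899.
December has 31 days, so 31 − 31 = 0 days remain after December 31, 1899; 735 − 0 = 735 left.
January 1900 has 31 days: 735 − 31 = 704 left.
February 1900 has 28 days (1900 is not a leap year (divisible by 100 but not 400)): 704 − 28 = 676 left.
March 1900 has 31 days: 676 − 31 = 645 left.
April 1900 has 30 days: 645 − 30 = 615 left.
May 1900 has 31 days: 615 − 31 = 584 left.
June 1900 has 30 days: 584 − 30 = 554 left.
July 1900 has 31 days: 554 − 31 = 523 left.
August 1900 has 31 days: 523 − 31 = 492 left.
September 1900 has 30 days: 492 − 30 = 462 left.
October 1900 has 31 days: 462 − 31 = 431 left.
November 1900 has 30 days: 431 − 30 = 401 left.
December 1900 has 31 days: 401 − 31 = 370 left.
January 1901 has 31 days: 370 − 31 = 339 left.
February 1901 has 28 days (1901 is not a leap year): 339 − 28 = 311 left.
March 1901 has 31 days: 311 − 31 = 280 left.
April 1901 has 30 days: 280 − 30 = 250 left.
May 1901 has 31 days: 250 − 31 = 219 left.
June 1901 has 30 days: 219 − 30 = 189 left.
July 1901 has 31 days: 189 − 31 = 158 left.
August 1901 has 31 days: 158 − 31 = 127 left.
September 1901 has 30 days: 127 − 30 = 97 left.
October 1901 has 31 days: 97 − 31 = 66 left.
November 1901 has 30 days: 66 − 30 = 36 left.
December 1901 has 31 days: 36 − 31 = 5 left.
5 days into January 1902 → January 5, 1902.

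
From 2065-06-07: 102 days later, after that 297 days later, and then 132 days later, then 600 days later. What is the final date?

Adding 102 days from June 7, 2065:
June has 30 days, so 30 − 7 = 23 days remain after June 7, 2065; 102 − 23 = 79 left.
July 2065 has 31 days: 79 − 31 = 48 left.
August 2065 has 31 days: 48 − 31 = 17 left.
17 days into September 2065 → September 17, 2065.
Adding 297 days from September 17, 2065:
September has 30 days, so 30 − 17 = 13 days remain after September 17, 2065; 297 − 13 = 284 left.
October 2065 has 31 days: 284 − 31 = 253 left.
November 2065 has 30 days: 253 − 30 = 223 left.
December 2065 has 31 days: 223 − 31 = 192 left.
January 2066 has 31 days: 192 − 31 = 161 left.
February 2066 has 28 days (2066 is not a leap year): 161 − 28 = 133 left.
March 2066 has 31 days: 133 − 31 = 102 left.
April 2066 has 30 days: 102 − 30 = 72 left.
May 2066 has 31 days: 72 − 31 = 41 left.
June 2066 has 30 days: 41 − 30 = 11 left.
11 days into July 2066 → July 11, 2066.
Advancing 132 days from July 11, 2066:
July has 31 days, so 31 − 11 = 20 days remain after July 11, 2066; 132 − 20 = 112 left.
August 2066 has 31 days: 112 − 31 = 81 left.
September 2066 has 30 days: 81 − 30 = 51 left.
October 2066 has 31 days: 51 − 31 = 20 left.
20 days into November 2066 → November 20, 2066.
Advancing 600 days from November 20, 2066:
November has 30 days, so 30 − 20 = 10 days remain after November 20, 2066; 600 − 10 = 590 left.
December 2066 has 31 days: 590 − 31 = 559 left.
January 2067 has 31 days: 559 − 31 = 528 left.
February 2067 has 28 days (2067 is not a leap year): 528 − 28 = 500 left.
March 2067 has 31 days: 500 − 31 = 469 left.
April 2067 has 30 days: 469 − 30 = 439 left.
May 2067 has 31 days: 439 − 31 = 408 left.
June 2067 has 30 days: 408 − 30 = 378 left.
July 2067 has 31 days: 378 − 31 = 347 left.
August 2067 has 31 days: 347 − 31 = 316 left.
September 2067 has 30 days: 316 − 30 = 286 left.
October 2067 has 31 days: 286 − 31 = 255 left.
November 2067 has 30 days: 255 − 30 = 225 left.
December 2067 has 31 days: 225 − 31 = 194 left.
January 2068 has 31 days: 194 − 31 = 163 left.
February 2068 has 29 days (2068 is a leap year): 163 − 29 = 134 left.
March 2068 has 31 days: 134 − 31 = 103 left.
April 2068 has 30 days: 103 − 30 = 73 left.
May 2068 has 31 days: 73 − 31 = 42 left.
June 2068 has 30 days: 42 − 30 = 12 left.
12 days into July 2068 → July 12, 2068.

July 12, 2068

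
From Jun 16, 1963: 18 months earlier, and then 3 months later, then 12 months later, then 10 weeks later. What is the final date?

May 25, 1963

Subtracting 18 months from June 16, 1963:
month 6 − 18 = -12, which is month 12 of year 1961 → December 1961.
Day 16 is valid in December, giving December 16, 1961.
Adding 3 months from December 16, 1961:
month 12 + 3 = 15, which is month 3 of year 1962 → March 1962.
Day 16 is valid in March, giving March 16, 1962.
Advancing 12 months from March 16, 1962:
month 3 + 12 = 15, which is month 3 of year 1963 → March 1963.
Day 16 is valid in March, giving March 16, 1963.
Advancing 10 weeks (= 70 days) from March 16, 1963:
March has 31 days, so 31 − 16 = 15 days remain after March 16, 1963; 70 − 15 = 55 left.
April 1963 has 30 days: 55 − 30 = 25 left.
25 days into May 1963 → May 25, 1963.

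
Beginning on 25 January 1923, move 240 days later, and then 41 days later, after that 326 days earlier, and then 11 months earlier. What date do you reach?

January 11, 1922

Adding 240 days from January 25, 1923:
January has 31 days, so 31 − 25 = 6 days remain after January 25, 1923; 240 − 6 = 234 left.
February 1923 has 28 days (1923 is not a leap year): 234 − 28 = 206 left.
March 1923 has 31 days: 206 − 31 = 175 left.
April 1923 has 30 days: 175 − 30 = 145 left.
May 1923 has 31 days: 145 − 31 = 114 left.
June 1923 has 30 days: 114 − 30 = 84 left.
July 1923 has 31 days: 84 − 31 = 53 left.
August 1923 has 31 days: 53 − 31 = 22 left.
22 days into September 1923 → September 22, 1923.
Counting forward 41 days from September 22, 1923:
September has 30 days, so 30 − 22 = 8 days remain after September 22, 1923; 41 − 8 = 33 left.
October 1923 has 31 days: 33 − 31 = 2 left.
2 days into November 1923 → November 2, 1923.
Going back 326 days from November 2, 1923:
Going back 2 days from November 2, 1923 reaches the end of the previous month; 326 − 2 = 324 left.
October 1923 has 31 days: 324 − 31 = 293 left.
September 1923 has 30 days: 293 − 30 = 263 left.
August 1923 has 31 days: 263 − 31 = 232 left.
July 1923 has 31 days: 232 − 31 = 201 left.
June 1923 has 30 days: 201 − 30 = 171 left.
May 1923 has 31 days: 171 − 31 = 140 left.
April 1923 has 30 days: 140 − 30 = 110 left.
March 1923 has 31 days: 110 − 31 = 79 left.
February 1923 has 28 days (1923 is not a leap year): 79 − 28 = 51 left.
January 1923 has 31 days: 51 − 31 = 20 left.
December 1922 has 31 days; 31 − 20 = 11 → December 11, 1922.
Subtracting 11 months from December 11, 1922:
month 12 − 11 = 1 → January 1922.
Day 11 is valid in January, giving January 11, 1922.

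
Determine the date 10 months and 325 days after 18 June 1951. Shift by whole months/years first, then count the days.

Advancing 10 months and 325 days from June 18, 1951: first the month/year part, then the days.
month 6 + 10 = 16, which is month 4 of year 1952 → April 1952.
Day 18 is valid in April, giving April 18, 1952.
Now add 325 days from April 18, 1952.
April has 30 days, so 30 − 18 = 12 days remain after April 18, 1952; 325 − 12 = 313 left.
May 1952 has 31 days: 313 − 31 = 282 left.
June 1952 has 30 days: 282 − 30 = 252 left.
July 1952 has 31 days: 252 − 31 = 221 left.
August 1952 has 31 days: 221 − 31 = 190 left.
September 1952 has 30 days: 190 − 30 = 160 left.
October 1952 has 31 days: 160 − 31 = 129 left.
November 1952 has 30 days: 129 − 30 = 99 left.
December 1952 has 31 days: 99 − 31 = 68 left.
January 1953 has 31 days: 68 − 31 = 37 left.
February 1953 has 28 days (1953 is not a leap year): 37 − 28 = 9 left.
9 days into March 1953 → March 9, 1953.

March 9, 1953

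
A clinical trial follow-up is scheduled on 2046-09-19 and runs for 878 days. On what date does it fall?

February 13, 2049

Advancing 878 days from September 19, 2046.
September has 30 days, so 30 − 19 = 11 days remain after September 19, 2046; 878 − 11 = 867 left.
October 2046 has 31 days: 867 − 31 = 836 left.
November 2046 has 30 days: 836 − 30 = 806 left.
December 2046 has 31 days: 806 − 31 = 775 left.
January 2047 has 31 days: 775 − 31 = 744 left.
February 2047 has 28 days (2047 is not a leap year): 744 − 28 = 716 left.
March 2047 has 31 days: 716 − 31 = 685 left.
April 2047 has 30 days: 685 − 30 = 655 left.
May 2047 has 31 days: 655 − 31 = 624 left.
June 2047 has 30 days: 624 − 30 = 594 left.
July 2047 has 31 days: 594 − 31 = 563 left.
August 2047 has 31 days: 563 − 31 = 532 left.
September 2047 has 30 days: 532 − 30 = 502 left.
October 2047 has 31 days: 502 − 31 = 471 left.
November 2047 has 30 days: 471 − 30 = 441 left.
December 2047 has 31 days: 441 − 31 = 410 left.
January 2048 has 31 days: 410 − 31 = 379 left.
February 2048 has 29 days (2048 is a leap year): 379 − 29 = 350 left.
March 2048 has 31 days: 350 − 31 = 319 left.
April 2048 has 30 days: 319 − 30 = 289 left.
May 2048 has 31 days: 289 − 31 = 258 left.
June 2048 has 30 days: 258 − 30 = 228 left.
July 2048 has 31 days: 228 − 31 = 197 left.
August 2048 has 31 days: 197 − 31 = 166 left.
September 2048 has 30 days: 166 − 30 = 136 left.
October 2048 has 31 days: 136 − 31 = 105 left.
November 2048 has 30 days: 105 − 30 = 75 left.
December 2048 has 31 days: 75 − 31 = 44 left.
January 2049 has 31 days: 44 − 31 = 13 left.
13 days into February 2049 → February 13, 2049.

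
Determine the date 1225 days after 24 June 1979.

Adding 1225 days from June 24, 1979.
June has 30 days, so 30 − 24 = 6 days remain after June 24, 1979; 1225 − 6 = 1219 left.
July 1979 has 31 days: 1219 − 31 = 1188 left.
August 1979 has 31 days: 1188 − 31 = 1157 left.
September 1979 has 30 days: 1157 − 30 = 1127 left.
October 1979 has 31 days: 1127 − 31 = 1096 left.
November 1979 has 30 days: 1096 − 30 = 1066 left.
December 1979 has 31 days: 1066 − 31 = 1035 left.
January 1980 has 31 days: 1035 − 31 = 1004 left.
February 1980 has 29 days (1980 is a leap year): 1004 − 29 = 975 left.
March 1980 has 31 days: 975 − 31 = 944 left.
April 1980 has 30 days: 944 − 30 = 914 left.
May 1980 has 31 days: 914 − 31 = 883 left.
June 1980 has 30 days: 883 − 30 = 853 left.
July 1980 has 31 days: 853 − 31 = 822 left.
August 1980 has 31 days: 822 − 31 = 791 left.
September 1980 has 30 days: 791 − 30 = 761 left.
October 1980 has 31 days: 761 − 31 = 730 left.
November 1980 has 30 days: 730 − 30 = 700 left.
December 1980 has 31 days: 700 − 31 = 669 left.
January 1981 has 31 days: 669 − 31 = 638 left.
February 1981 has 28 days (1981 is not a leap year): 638 − 28 = 610 left.
March 1981 has 31 days: 610 − 31 = 579 left.
April 1981 has 30 days: 579 − 30 = 549 left.
May 1981 has 31 days: 549 − 31 = 518 left.
June 1981 has 30 days: 518 − 30 = 488 left.
July 1981 has 31 days: 488 − 31 = 457 left.
August 1981 has 31 days: 457 − 31 = 426 left.
September 1981 has 30 days: 426 − 30 = 396 left.
October 1981 has 31 days: 396 − 31 = 365 left.
November 1981 has 30 days: 365 − 30 = 335 left.
December 1981 has 31 days: 335 − 31 = 304 left.
January 1982 has 31 days: 304 − 31 = 273 left.
February 1982 has 28 days (1982 is not a leap year): 273 − 28 = 245 left.
March 1982 has 31 days: 245 − 31 = 214 left.
April 1982 has 30 days: 214 − 30 = 184 left.
May 1982 has 31 days: 184 − 31 = 153 left.
June 1982 has 30 days: 153 − 30 = 123 left.
July 1982 has 31 days: 123 − 31 = 92 left.
August 1982 has 31 days: 92 − 31 = 61 left.
September 1982 has 30 days: 61 − 30 = 31 left.
31 days into October 1982 → October 31, 1982.

October 31, 1982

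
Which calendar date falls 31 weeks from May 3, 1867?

December 6, 1867

Counting forward 31 weeks = 217 days from May 3, 1867.
May has 31 days, so 31 − 3 = 28 days remain after May 3, 1867; 217 − 28 = 189 left.
June 1867 has 30 days: 189 − 30 = 159 left.
July 1867 has 31 days: 159 − 31 = 128 left.
August 1867 has 31 days: 128 − 31 = 97 left.
September 1867 has 30 days: 97 − 30 = 67 left.
October 1867 has 31 days: 67 − 31 = 36 left.
November 1867 has 30 days: 36 − 30 = 6 left.
6 days into December 1867 → December 6, 1867.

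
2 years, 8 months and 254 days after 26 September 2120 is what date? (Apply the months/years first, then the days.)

Advancing 2 years, 8 months and 254 days from September 26, 2120: first the month/year part, then the days.
+2 years → 2122; month 9 + 8 = 17, which is month 5 of year 2123 → May 2123.
Day 26 is valid in May, giving May 26, 2123.
Now add 254 days from May 26, 2123.
May has 31 days, so 31 − 26 = 5 days remain after May 26, 2123; 254 − 5 = 249 left.
June 2123 has 30 days: 249 − 30 = 219 left.
July 2123 has 31 days: 219 − 31 = 188 left.
August 2123 has 31 days: 188 − 31 = 157 left.
September 2123 has 30 days: 157 − 30 = 127 left.
October 2123 has 31 days: 127 − 31 = 96 left.
November 2123 has 30 days: 96 − 30 = 66 left.
December 2123 has 31 days: 66 − 31 = 35 left.
January 2124 has 31 days: 35 − 31 = 4 left.
4 days into February 2124 → February 4, 2124.

February 4, 2124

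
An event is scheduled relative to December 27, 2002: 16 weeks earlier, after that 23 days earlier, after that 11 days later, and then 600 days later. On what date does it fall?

Subtracting 16 weeks (= 112 days) from December 27, 2002:
Going back 27 days from December 27, 2002 reaches the end of the previous month; 112 − 27 = 85 left.
November 2002 has 30 days: 85 − 30 = 55 left.
October 2002 has 31 days: 55 − 31 = 24 left.
September 2002 has 30 days; 30 − 24 = 6 → September 6, 2002.
Going back 23 days from September 6, 2002:
Going back 6 days from September 6, 2002 reaches the end of the previous month; 23 − 6 = 17 left.
August 2002 has 31 days; 31 − 17 = 14 → August 14, 2002.
Counting forward 11 days from August 14, 2002:
August has 31 days; 14 + 11 = 25, still in August.
Counting forward 600 days from August 25, 2002:
August has 31 days, so 31 − 25 = 6 days remain after August 25, 2002; 600 − 6 = 594 left.
September 2002 has 30 days: 594 − 30 = 564 left.
October 2002 has 31 days: 564 − 31 = 533 left.
November 2002 has 30 days: 533 − 30 = 503 left.
December 2002 has 31 days: 503 − 31 = 472 left.
January 2003 has 31 days: 472 − 31 = 441 left.
February 2003 has 28 days (2003 is not a leap year): 441 − 28 = 413 left.
March 2003 has 31 days: 413 − 31 = 382 left.
April 2003 has 30 days: 382 − 30 = 352 left.
May 2003 has 31 days: 352 − 31 = 321 left.
June 2003 has 30 days: 321 − 30 = 291 left.
July 2003 has 31 days: 291 − 31 = 260 left.
August 2003 has 31 days: 260 − 31 = 229 left.
September 2003 has 30 days: 229 − 30 = 199 left.
October 2003 has 31 days: 199 − 31 = 168 left.
November 2003 has 30 days: 168 − 30 = 138 left.
December 2003 has 31 days: 138 − 31 = 107 left.
January 2004 has 31 days: 107 − 31 = 76 left.
February 2004 has 29 days (2004 is a leap year): 76 − 29 = 47 left.
March 2004 has 31 days: 47 − 31 = 16 left.
16 days into April 2004 → April 16, 2004.

April 16, 2004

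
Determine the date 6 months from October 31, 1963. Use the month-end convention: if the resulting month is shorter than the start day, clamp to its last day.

Counting forward 6 months from October 31, 1963.
month 10 + 6 = 16, which is month 4 of year 1964 → April 1964.
April 1964 has only 30 days and the start was day 31, so the date clamps to April 30, 1964.

April 30, 1964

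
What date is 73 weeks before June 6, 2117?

January 12, 2116

Counting back 73 weeks = 511 days from June 6, 2117.
Going back 6 days from June 6, 2117 reaches the end of the previous month; 511 − 6 = 505 left.
May 2117 has 31 days: 505 − 31 = 474 left.
April 2117 has 30 days: 474 − 30 = 444 left.
March 2117 has 31 days: 444 − 31 = 413 left.
February 2117 has 28 days (2117 is not a leap year): 413 − 28 = 385 left.
January 2117 has 31 days: 385 − 31 = 354 left.
December 2116 has 31 days: 354 − 31 = 323 left.
November 2116 has 30 days: 323 − 30 = 293 left.
October 2116 has 31 days: 293 − 31 = 262 left.
September 2116 has 30 days: 262 − 30 = 232 left.
August 2116 has 31 days: 232 − 31 = 201 left.
July 2116 has 31 days: 201 − 31 = 170 left.
June 2116 has 30 days: 170 − 30 = 140 left.
May 2116 has 31 days: 140 − 31 = 109 left.
April 2116 has 30 days: 109 − 30 = 79 left.
March 2116 has 31 days: 79 − 31 = 48 left.
February 2116 has 29 days (2116 is a leap year): 48 − 29 = 19 left.
January 2116 has 31 days; 31 − 19 = 12 → January 12, 2116.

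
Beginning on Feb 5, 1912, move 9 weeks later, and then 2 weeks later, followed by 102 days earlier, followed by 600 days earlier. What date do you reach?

May 21, 1910

Counting forward 9 weeks (= 63 days) from February 5, 1912:
February has 29 days, so 29 − 5 = 24 days remain after February 5, 1912; 63 − 24 = 39 left.
March 1912 has 31 days: 39 − 31 = 8 left.
8 days into April 1912 → April 8, 1912.
Counting forward 2 weeks (= 14 days) from April 8, 1912:
April has 30 days; 8 + 14 = 22, still in April.
Subtracting 102 days from April 22, 1912:
Going back 22 days from April 22, 1912 reaches the end of the previous month; 102 − 22 = 80 left.
March 1912 has 31 days: 80 − 31 = 49 left.
February 1912 has 29 days (1912 is a leap year): 49 − 29 = 20 left.
January 1912 has 31 days; 31 − 20 = 11 → January 11, 1912.
Going back 600 days from January 11, 1912:
Going back 11 days from January 11, 1912 reaches the end of the previous month; 600 − 11 = 589 left.
December 1911 has 31 days: 589 − 31 = 558 left.
November 1911 has 30 days: 558 − 30 = 528 left.
October 1911 has 31 days: 528 − 31 = 497 left.
September 1911 has 30 days: 497 − 30 = 467 left.
August 1911 has 31 days: 467 − 31 = 436 left.
July 1911 has 31 days: 436 − 31 = 405 left.
June 1911 has 30 days: 405 − 30 = 375 left.
May 1911 has 31 days: 375 − 31 = 344 left.
April 1911 has 30 days: 344 − 30 = 314 left.
March 1911 has 31 days: 314 − 31 = 283 left.
February 1911 has 28 days (1911 is not a leap year): 283 − 28 = 255 left.
January 1911 has 31 days: 255 − 31 = 224 left.
December 1910 has 31 days: 224 − 31 = 193 left.
November 1910 has 30 days: 193 − 30 = 163 left.
October 1910 has 31 days: 163 − 31 = 132 left.
September 1910 has 30 days: 132 − 30 = 102 left.
August 1910 has 31 days: 102 − 31 = 71 left.
July 1910 has 31 days: 71 − 31 = 40 left.
June 1910 has 30 days: 40 − 30 = 10 left.
May 1910 has 31 days; 31 − 10 = 21 → May 21, 1910.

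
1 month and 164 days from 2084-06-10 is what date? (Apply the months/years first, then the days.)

Counting forward 1 month and 164 days from June 10, 2084: first the month/year part, then the days.
month 6 + 1 = 7 → July 2084.
Day 10 is valid in July, giving July 10, 2084.
Now add 164 days from July 10, 2084.
July has 31 days, so 31 − 10 = 21 days remain after July 10, 2084; 164 − 21 = 143 left.
August 2084 has 31 days: 143 − 31 = 112 left.
September 2084 has 30 days: 112 − 30 = 82 left.
October 2084 has 31 days: 82 − 31 = 51 left.
November 2084 has 30 days: 51 − 30 = 21 left.
21 days into December 2084 → December 21, 2084.

December 21, 2084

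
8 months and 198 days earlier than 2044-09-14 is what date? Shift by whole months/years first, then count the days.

Going back 8 months and 198 days from September 14, 2044: first the month/year part, then the days.
month 9 − 8 = 1 → January 2044.
Day 14 is valid in January, giving January 14, 2044.
Now subtract 198 days from January 14, 2044.
Going back 14 days from January 14, 2044 reaches the end of the previous month; 198 − 14 = 184 left.
December 2043 has 31 days: 184 − 31 = 153 left.
November 2043 has 30 days: 153 − 30 = 123 left.
October 2043 has 31 days: 123 − 31 = 92 left.
September 2043 has 30 days: 92 − 30 = 62 left.
August 2043 has 31 days: 62 − 31 = 31 left.
July 2043 has 31 days: 31 − 31 = 0 left.
June 2043 has 30 days; 30 − 0 = 30 → June 30, 2043.

June 30, 2043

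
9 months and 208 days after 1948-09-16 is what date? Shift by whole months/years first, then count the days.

January 10, 1950

Adding 9 months and 208 days from September 16, 1948: first the month/year part, then the days.
month 9 + 9 = 18, which is month 6 of year 1949 → June 1949.
Day 16 is valid in June, giving June 16, 1949.
Now add 208 days from June 16, 1949.
June has 30 days, so 30 − 16 = 14 days remain after June 16, 1949; 208 − 14 = 194 left.
July 1949 has 31 days: 194 − 31 = 163 left.
August 1949 has 31 days: 163 − 31 = 132 left.
September 1949 has 30 days: 132 − 30 = 102 left.
October 1949 has 31 days: 102 − 31 = 71 left.
November 1949 has 30 days: 71 − 30 = 41 left.
December 1949 has 31 days: 41 − 31 = 10 left.
10 days into January 1950 → January 10, 1950.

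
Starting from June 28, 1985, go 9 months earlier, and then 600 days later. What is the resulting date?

May 21, 1986

Going back 9 months from June 28, 1985:
month 6 − 9 = -3, which is month 9 of year 1984 → September 1984.
Day 28 is valid in September, giving September 28, 1984.
Adding 600 days from September 28, 1984:
September has 30 days, so 30 − 28 = 2 days remain after September 28, 1984; 600 − 2 = 598 left.
October 1984 has 31 days: 598 − 31 = 567 left.
November 1984 has 30 days: 567 − 30 = 537 left.
December 1984 has 31 days: 537 − 31 = 506 left.
January 1985 has 31 days: 506 − 31 = 475 left.
February 1985 has 28 days (1985 is not a leap year): 475 − 28 = 447 left.
March 1985 has 31 days: 447 − 31 = 416 left.
April 1985 has 30 days: 416 − 30 = 386 left.
May 1985 has 31 days: 386 − 31 = 355 left.
June 1985 has 30 days: 355 − 30 = 325 left.
July 1985 has 31 days: 325 − 31 = 294 left.
August 1985 has 31 days: 294 − 31 = 263 left.
September 1985 has 30 days: 263 − 30 = 233 left.
October 1985 has 31 days: 233 − 31 = 202 left.
November 1985 has 30 days: 202 − 30 = 172 left.
December 1985 has 31 days: 172 − 31 = 141 left.
January 1986 has 31 days: 141 − 31 = 110 left.
February 1986 has 28 days (1986 is not a leap year): 110 − 28 = 82 left.
March 1986 has 31 days: 82 − 31 = 51 left.
April 1986 has 30 days: 51 − 30 = 21 left.
21 days into May 1986 → May 21, 1986.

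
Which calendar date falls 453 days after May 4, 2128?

July 31, 2129

Adding 453 days from May 4, 2128.
May has 31 days, so 31 − 4 = 27 days remain after May 4, 2128; 453 − 27 = 426 left.
June 2128 has 30 days: 426 − 30 = 396 left.
July 2128 has 31 days: 396 − 31 = 365 left.
August 2128 has 31 days: 365 − 31 = 334 left.
September 2128 has 30 days: 334 − 30 = 304 left.
October 2128 has 31 days: 304 − 31 = 273 left.
November 2128 has 30 days: 273 − 30 = 243 left.
December 2128 has 31 days: 243 − 31 = 212 left.
January 2129 has 31 days: 212 − 31 = 181 left.
February 2129 has 28 days (2129 is not a leap year): 181 − 28 = 153 left.
March 2129 has 31 days: 153 − 31 = 122 left.
April 2129 has 30 days: 122 − 30 = 92 left.
May 2129 has 31 days: 92 − 31 = 61 left.
June 2129 has 30 days: 61 − 30 = 31 left.
31 days into July 2129 → July 31, 2129.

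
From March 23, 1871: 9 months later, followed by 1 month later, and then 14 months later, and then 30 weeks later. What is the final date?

Counting forward 9 months from March 23, 1871:
month 3 + 9 = 12 → December 1871.
Day 23 is valid in December, giving December 23, 1871.
Counting forward 1 month from December 23, 1871:
month 12 + 1 = 13, which is month 1 of year 1872 → January 1872.
Day 23 is valid in January, giving January 23, 1872.
Counting forward 14 months from January 23, 1872:
month 1 + 14 = 15, which is month 3 of year 1873 → March 1873.
Day 23 is valid in March, giving March 23, 1873.
Advancing 30 weeks (= 210 days) from March 23, 1873:
March has 31 days, so 31 − 23 = 8 days remain after March 23, 1873; 210 − 8 = 202 left.
April 1873 has 30 days: 202 − 30 = 172 left.
May 1873 has 31 days: 172 − 31 = 141 left.
June 1873 has 30 days: 141 − 30 = 111 left.
July 1873 has 31 days: 111 − 31 = 80 left.
August 1873 has 31 days: 80 − 31 = 49 left.
September 1873 has 30 days: 49 − 30 = 19 left.
19 days into October 1873 → October 19, 1873.

October 19, 1873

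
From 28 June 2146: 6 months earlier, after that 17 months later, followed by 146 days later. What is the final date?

Counting back 6 months from June 28, 2146:
month 6 − 6 = 0, which is month 12 of year 2145 → December 2145.
Day 28 is valid in December, giving December 28, 2145.
Counting forward 17 months from December 28, 2145:
month 12 + 17 = 29, which is month 5 of year 2147 → May 2147.
Day 28 is valid in May, giving May 28, 2147.
Counting forward 146 days from May 28, 2147:
May has 31 days, so 31 − 28 = 3 days remain after May 28, 2147; 146 − 3 = 143 left.
June 2147 has 30 days: 143 − 30 = 113 left.
July 2147 has 31 days: 113 − 31 = 82 left.
August 2147 has 31 days: 82 − 31 = 51 left.
September 2147 has 30 days: 51 − 30 = 21 left.
21 days into October 2147 → October 21, 2147.

October 21, 2147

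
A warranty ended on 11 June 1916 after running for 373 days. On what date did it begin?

June 4, 1915

Going back 373 days from June 11, 1916.
Going back 11 days from June 11, 1916 reaches the end of the previous month; 373 − 11 = 362 left.
May 1916 has 31 days: 362 − 31 = 331 left.
April 1916 has 30 days: 331 − 30 = 301 left.
March 1916 has 31 days: 301 − 31 = 270 left.
February 1916 has 29 days (1916 is a leap year): 270 − 29 = 241 left.
January 1916 has 31 days: 241 − 31 = 210 left.
December 1915 has 31 days: 210 − 31 = 179 left.
November 1915 has 30 days: 179 − 30 = 149 left.
October 1915 has 31 days: 149 − 31 = 118 left.
September 1915 has 30 days: 118 − 30 = 88 left.
August 1915 has 31 days: 88 − 31 = 57 left.
July 1915 has 31 days: 57 − 31 = 26 left.
June 1915 has 30 days; 30 − 26 = 4 → June 4, 1915.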